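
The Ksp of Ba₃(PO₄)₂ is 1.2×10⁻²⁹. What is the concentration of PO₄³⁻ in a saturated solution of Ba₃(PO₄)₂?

1.3×10⁻⁶ M

Ba₃(PO₄)₂(s) ⇌ 3 Ba²⁺(aq) + 2 PO₄³⁻(aq)
If s mol/L of Ba₃(PO₄)₂ dissolves, [Ba²⁺] = 3s and [PO₄³⁻] = 2s.
Ksp = [Ba²⁺]^3[PO₄³⁻]^2 = (3s)^3 · (2s)^2 = 108s^5 = 1.2×10⁻²⁹
s = 6.4×10⁻⁷ M
[PO₄³⁻] = 2s = 1.3×10⁻⁶ M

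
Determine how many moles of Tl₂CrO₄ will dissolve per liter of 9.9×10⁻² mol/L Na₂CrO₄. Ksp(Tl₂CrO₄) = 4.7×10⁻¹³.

1.1×10⁻⁶ M

Tl₂CrO₄(s) ⇌ 2 Tl⁺(aq) + CrO₄²⁻(aq)
With CrO₄²⁻ already at 9.9×10⁻² mol/L and s small, take [CrO₄²⁻] ≈ 9.9×10⁻² mol/L and [Tl⁺] = 2s.
Ksp = [Tl⁺]^2[CrO₄²⁻] = (2s)^2(9.9×10⁻²)
(2s)^2 = 4.7×10⁻¹³ / (9.9×10⁻²) = 4.7×10⁻¹²
s = 1.1×10⁻⁶ mol/L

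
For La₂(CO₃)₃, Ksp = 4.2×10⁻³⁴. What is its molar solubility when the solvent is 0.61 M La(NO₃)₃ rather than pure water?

3.5×10⁻¹² M

La₂(CO₃)₃(s) ⇌ 2 La³⁺(aq) + 3 CO₃²⁻(aq)
The solution already contains La³⁺ at 0.61 M. Let s be the molar solubility of La₂(CO₃)₃.
[La³⁺] ≈ 0.61 M (common ion dominates); [CO₃²⁻] = 3s.
Ksp = [La³⁺]^2[CO₃²⁻]^3 = (0.61)^2(3s)^3
(3s)^3 = 4.2×10⁻³⁴ / (0.61)^2 = 1.1×10⁻³³
s = 3.5×10⁻¹² M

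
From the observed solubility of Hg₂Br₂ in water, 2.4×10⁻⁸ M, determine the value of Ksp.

Ksp = 5.5×10⁻²³

Hg₂Br₂(s) ⇌ Hg₂²⁺(aq) + 2 Br⁻(aq)
Call the molar solubility s, so that [Hg₂²⁺] = s and [Br⁻] = 2s.
Ksp = [Hg₂²⁺][Br⁻]^2 = s · (2s)^2 = 4s^3
Ksp = 4 × (2.4×10⁻⁸)^3 = 5.5×10⁻²³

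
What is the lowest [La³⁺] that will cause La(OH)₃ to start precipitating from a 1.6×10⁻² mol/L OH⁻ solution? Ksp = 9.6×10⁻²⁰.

2.3×10⁻¹⁴ M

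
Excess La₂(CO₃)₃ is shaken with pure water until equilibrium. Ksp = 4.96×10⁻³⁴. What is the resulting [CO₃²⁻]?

La₂(CO₃)₃(s) ⇌ 2 La³⁺(aq) + 3 CO₃²⁻(aq)
For each mole of La₂(CO₃)₃ that dissolves per liter, [La³⁺] = 2s and [CO₃²⁻] = 3s; let s denote this solubility.
Ksp = [La³⁺]^2[CO₃²⁻]^3 = (2s)^2 · (3s)^3 = 108s^5 = 4.96×10⁻³⁴
s = 8.56×10⁻⁸ mol L⁻¹
[CO₃²⁻] = 3s = 2.57×10⁻⁷ mol L⁻¹

2.57×10⁻⁷ M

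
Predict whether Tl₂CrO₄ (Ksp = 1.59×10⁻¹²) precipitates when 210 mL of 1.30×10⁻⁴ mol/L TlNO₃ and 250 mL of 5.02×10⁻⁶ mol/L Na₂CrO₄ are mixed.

No

The combined volume is 460 mL.
[Tl⁺] = (1.30×10⁻⁴)(210)/460 = 5.93×10⁻⁵ mol/L
[CrO₄²⁻] = (5.02×10⁻⁶)(250)/460 = 2.73×10⁻⁶ mol/L
Q = [Tl⁺]^2[CrO₄²⁻] = 9.61×10⁻¹⁵
Q = 9.61×10⁻¹⁵ < Ksp = 1.59×10⁻¹², so the solution is unsaturated and no precipitate forms.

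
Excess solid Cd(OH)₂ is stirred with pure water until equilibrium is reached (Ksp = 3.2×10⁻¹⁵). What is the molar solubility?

Cd(OH)₂(s) ⇌ Cd²⁺(aq) + 2 OH⁻(aq)
Call the molar solubility s, so that [Cd²⁺] = s and [OH⁻] = 2s.
Ksp = [Cd²⁺][OH⁻]^2 = s · (2s)^2 = 4s^3
4s^3 = 3.2×10⁻¹⁵  ⇒  s^3 = 8.0×10⁻¹⁶
s = 9.3×10⁻⁶ mol L⁻¹

9.3×10⁻⁶ M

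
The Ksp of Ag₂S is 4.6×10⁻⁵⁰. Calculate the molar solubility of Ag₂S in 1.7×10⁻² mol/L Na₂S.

Ag₂S(s) ⇌ 2 Ag⁺(aq) + S²⁻(aq)
Let s be the solubility of Ag₂S here. The common ion gives [S²⁻] ≈ 1.7×10⁻² mol/L, and [Ag⁺] = 2s.
Ksp = [Ag⁺]^2[S²⁻] = (2s)^2(1.7×10⁻²)
(2s)^2 = 4.6×10⁻⁵⁰ / (1.7×10⁻²) = 2.7×10⁻⁴⁸
s = 8.2×10⁻²⁵ mol/L

8.2×10⁻²⁵ M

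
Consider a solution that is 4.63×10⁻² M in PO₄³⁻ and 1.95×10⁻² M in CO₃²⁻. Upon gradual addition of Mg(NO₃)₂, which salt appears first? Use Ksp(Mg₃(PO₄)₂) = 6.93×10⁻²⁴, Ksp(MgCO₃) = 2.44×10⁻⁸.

Precipitation begins when Q = Ksp.
For Mg₃(PO₄)₂: [Mg²⁺] = (Ksp/[PO₄³⁻]^2)^(1/3) = 1.48×10⁻⁷ M
For MgCO₃: [Mg²⁺] = (Ksp/[CO₃²⁻]) = 1.25×10⁻⁶ M
Mg₃(PO₄)₂ requires the lower [Mg²⁺], so it precipitates first.

Mg₃(PO₄)₂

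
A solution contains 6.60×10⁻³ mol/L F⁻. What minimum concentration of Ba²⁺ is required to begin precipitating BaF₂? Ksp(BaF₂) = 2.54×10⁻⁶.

Each salt precipitates once Q = Ksp for that salt.
BaF₂(s) ⇌ Ba²⁺(aq) + 2 F⁻(aq)
Ksp = [Ba²⁺][F⁻]^2 = [Ba²⁺](6.60×10⁻³)^2
[Ba²⁺] = 2.54×10⁻⁶ / (6.60×10⁻³)^2 = 5.83×10⁻²
[Ba²⁺] = 5.83×10⁻² mol/L

5.83×10⁻² M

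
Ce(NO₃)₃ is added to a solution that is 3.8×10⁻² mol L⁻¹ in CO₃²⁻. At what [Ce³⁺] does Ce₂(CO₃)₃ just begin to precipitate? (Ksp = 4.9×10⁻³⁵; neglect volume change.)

9.4×10⁻¹⁶ M

The threshold for precipitation is Q = Ksp.
Ce₂(CO₃)₃(s) ⇌ 2 Ce³⁺(aq) + 3 CO₃²⁻(aq)
Ksp = [Ce³⁺]^2[CO₃²⁻]^3 = [Ce³⁺]^2(3.8×10⁻²)^3
[Ce³⁺]^2 = 4.9×10⁻³⁵ / (3.8×10⁻²)^3 = 8.9×10⁻³¹
[Ce³⁺] = 9.4×10⁻¹⁶ mol L⁻¹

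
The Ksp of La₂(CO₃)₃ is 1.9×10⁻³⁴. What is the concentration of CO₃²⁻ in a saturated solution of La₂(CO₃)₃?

2.1×10⁻⁷ M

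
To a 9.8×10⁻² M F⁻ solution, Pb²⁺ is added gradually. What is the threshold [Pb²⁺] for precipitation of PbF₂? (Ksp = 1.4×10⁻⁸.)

1.5×10⁻⁶ M

Precipitation begins when Q = Ksp.
PbF₂(s) ⇌ Pb²⁺(aq) + 2 F⁻(aq)
Ksp = [Pb²⁺][F⁻]^2 = [Pb²⁺](9.8×10⁻²)^2
[Pb²⁺] = 1.4×10⁻⁸ / (9.8×10⁻²)^2 = 1.5×10⁻⁶
[Pb²⁺] = 1.5×10⁻⁶ M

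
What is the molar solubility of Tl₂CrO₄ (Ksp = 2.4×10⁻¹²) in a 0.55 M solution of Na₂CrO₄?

1.0×10⁻⁶ M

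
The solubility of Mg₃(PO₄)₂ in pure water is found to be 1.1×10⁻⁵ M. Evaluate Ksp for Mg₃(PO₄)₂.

Ksp = 1.7×10⁻²³

Mg₃(PO₄)₂(s) ⇌ 3 Mg²⁺(aq) + 2 PO₄³⁻(aq)
With molar solubility s: [Mg²⁺] = 3s, [PO₄³⁻] = 2s.
Ksp = [Mg²⁺]^3[PO₄³⁻]^2 = (3s)^3 · (2s)^2 = 108s^5
Ksp = 108 × (1.1×10⁻⁵)^5 = 1.7×10⁻²³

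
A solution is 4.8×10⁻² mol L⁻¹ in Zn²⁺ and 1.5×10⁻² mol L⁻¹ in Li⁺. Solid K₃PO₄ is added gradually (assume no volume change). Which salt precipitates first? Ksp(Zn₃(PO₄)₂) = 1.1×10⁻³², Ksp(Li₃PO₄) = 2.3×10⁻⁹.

A salt starts to precipitate once the ion product Q reaches its Ksp.
For Zn₃(PO₄)₂: [PO₄³⁻] = (Ksp/[Zn²⁺]^3)^(1/2) = 1.0×10⁻¹⁴ mol L⁻¹
For Li₃PO₄: [PO₄³⁻] = (Ksp/[Li⁺]^3) = 6.8×10⁻⁴ mol L⁻¹
The smaller threshold [PO₄³⁻] is reached first, so Zn₃(PO₄)₂ precipitates first.

Zn₃(PO₄)₂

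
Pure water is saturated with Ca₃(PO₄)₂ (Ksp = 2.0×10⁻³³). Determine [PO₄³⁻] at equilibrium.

2.3×10⁻⁷ M

Ca₃(PO₄)₂(s) ⇌ 3 Ca²⁺(aq) + 2 PO₄³⁻(aq)
For each mole of Ca₃(PO₄)₂ that dissolves per liter, [Ca²⁺] = 3s and [PO₄³⁻] = 2s; let s denote this solubility.
Ksp = [Ca²⁺]^3[PO₄³⁻]^2 = (3s)^3 · (2s)^2 = 108s^5 = 2.0×10⁻³³
s = 1.1×10⁻⁷ M
[PO₄³⁻] = 2s = 2.3×10⁻⁷ M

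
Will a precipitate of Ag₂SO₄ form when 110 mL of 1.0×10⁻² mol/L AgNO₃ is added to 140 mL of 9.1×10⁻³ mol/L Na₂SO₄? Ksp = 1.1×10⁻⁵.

No

After mixing, V = 110 mL + 140 mL = 250 mL.
[Ag⁺] = (1.0×10⁻²)(110)/250 = 4.4×10⁻³ mol/L
[SO₄²⁻] = (9.1×10⁻³)(140)/250 = 5.1×10⁻³ mol/L
Q = [Ag⁺]^2[SO₄²⁻] = 9.9×10⁻⁸
Q = 9.9×10⁻⁸ < Ksp = 1.1×10⁻⁵, so the solution is unsaturated and no precipitate forms.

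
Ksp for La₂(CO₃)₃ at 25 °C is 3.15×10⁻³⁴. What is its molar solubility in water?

7.82×10⁻⁸ M

La₂(CO₃)₃(s) ⇌ 2 La³⁺(aq) + 3 CO₃²⁻(aq)
Call the molar solubility s, so that [La³⁺] = 2s and [CO₃²⁻] = 3s.
Ksp = [La³⁺]^2[CO₃²⁻]^3 = (2s)^2 · (3s)^3 = 108s^5
108s^5 = 3.15×10⁻³⁴  ⇒  s^5 = 2.92×10⁻³⁶
s = 7.82×10⁻⁸ mol L⁻¹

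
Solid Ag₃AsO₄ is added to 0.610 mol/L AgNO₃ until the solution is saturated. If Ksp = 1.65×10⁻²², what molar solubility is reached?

Ag₃AsO₄(s) ⇌ 3 Ag⁺(aq) + AsO₄³⁻(aq)
Ag⁺ is already present at 0.610 mol/L. If s mol/L of Ag₃AsO₄ dissolves, [AsO₄³⁻] = s while [Ag⁺] ≈ 0.610 mol/L.
Ksp = [Ag⁺]^3[AsO₄³⁻] = (0.610)^3s
s = 1.65×10⁻²² / (0.610)^3 = 7.27×10⁻²²
s = 7.27×10⁻²² mol/L

7.27×10⁻²² M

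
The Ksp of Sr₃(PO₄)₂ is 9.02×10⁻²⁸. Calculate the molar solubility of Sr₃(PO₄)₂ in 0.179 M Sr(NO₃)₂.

Sr₃(PO₄)₂(s) ⇌ 3 Sr²⁺(aq) + 2 PO₄³⁻(aq)
Let s be the solubility of Sr₃(PO₄)₂ here. The common ion gives [Sr²⁺] ≈ 0.179 M, and [PO₄³⁻] = 2s.
Ksp = [Sr²⁺]^3[PO₄³⁻]^2 = (0.179)^3(2s)^2
(2s)^2 = 9.02×10⁻²⁸ / (0.179)^3 = 1.57×10⁻²⁵
s = 1.98×10⁻¹³ M

1.98×10⁻¹³ M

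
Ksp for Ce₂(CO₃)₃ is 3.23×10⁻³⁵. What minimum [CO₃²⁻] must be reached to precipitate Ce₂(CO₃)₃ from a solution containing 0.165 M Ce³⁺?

1.06×10⁻¹¹ M

Precipitation begins when Q = Ksp.
Ce₂(CO₃)₃(s) ⇌ 2 Ce³⁺(aq) + 3 CO₃²⁻(aq)
Ksp = [Ce³⁺]^2[CO₃²⁻]^3 = [CO₃²⁻]^3(0.165)^2
[CO₃²⁻]^3 = 3.23×10⁻³⁵ / (0.165)^2 = 1.19×10⁻³³
[CO₃²⁻] = 1.06×10⁻¹¹ M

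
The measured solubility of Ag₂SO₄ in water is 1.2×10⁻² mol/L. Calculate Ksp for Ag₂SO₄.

Ksp = 6.9×10⁻⁶

Ag₂SO₄(s) ⇌ 2 Ag⁺(aq) + SO₄²⁻(aq)
Call the molar solubility s, so that [Ag⁺] = 2s and [SO₄²⁻] = s.
Ksp = [Ag⁺]^2[SO₄²⁻] = (2s)^2 · s = 4s^3
Ksp = 4 × (1.2×10⁻²)^3 = 6.9×10⁻⁶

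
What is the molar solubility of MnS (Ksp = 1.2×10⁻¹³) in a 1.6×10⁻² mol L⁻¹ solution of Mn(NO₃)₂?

MnS(s) ⇌ Mn²⁺(aq) + S²⁻(aq)
Let s be the solubility of MnS here. The common ion gives [Mn²⁺] ≈ 1.6×10⁻² mol L⁻¹, and [S²⁻] = s.
Ksp = [Mn²⁺][S²⁻] = (1.6×10⁻²)s
s = 1.2×10⁻¹³ / (1.6×10⁻²) = 7.5×10⁻¹²
s = 7.5×10⁻¹² mol L⁻¹

7.5×10⁻¹² M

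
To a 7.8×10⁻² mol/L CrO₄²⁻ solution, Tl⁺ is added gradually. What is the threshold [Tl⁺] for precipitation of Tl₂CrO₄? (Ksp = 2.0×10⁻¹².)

Each salt precipitates once Q = Ksp for that salt.
Tl₂CrO₄(s) ⇌ 2 Tl⁺(aq) + CrO₄²⁻(aq)
Ksp = [Tl⁺]^2[CrO₄²⁻] = [Tl⁺]^2(7.8×10⁻²)
[Tl⁺]^2 = 2.0×10⁻¹² / (7.8×10⁻²) = 2.6×10⁻¹¹
[Tl⁺] = 5.1×10⁻⁶ mol/L

5.1×10⁻⁶ M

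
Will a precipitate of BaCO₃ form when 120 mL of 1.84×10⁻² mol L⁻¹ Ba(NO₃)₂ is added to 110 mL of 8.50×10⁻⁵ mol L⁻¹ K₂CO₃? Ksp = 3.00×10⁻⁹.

The combined volume is 230 mL.
[Ba²⁺] = (1.84×10⁻²)(120)/230 = 9.60×10⁻³ mol L⁻¹
[CO₃²⁻] = (8.50×10⁻⁵)(110)/230 = 4.07×10⁻⁵ mol L⁻¹
Q = [Ba²⁺][CO₃²⁻] = 3.90×10⁻⁷
Because Q > Ksp (3.90×10⁻⁷ vs 3.00×10⁻⁹), a precipitate of BaCO₃ forms.

Yes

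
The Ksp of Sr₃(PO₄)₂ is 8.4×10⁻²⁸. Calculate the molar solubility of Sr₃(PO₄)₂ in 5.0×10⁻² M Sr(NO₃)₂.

1.3×10⁻¹² M

Sr₃(PO₄)₂(s) ⇌ 3 Sr²⁺(aq) + 2 PO₄³⁻(aq)
Let s be the solubility of Sr₃(PO₄)₂ here. The common ion gives [Sr²⁺] ≈ 5.0×10⁻² M, and [PO₄³⁻] = 2s.
Ksp = [Sr²⁺]^3[PO₄³⁻]^2 = (5.0×10⁻²)^3(2s)^2
(2s)^2 = 8.4×10⁻²⁸ / (5.0×10⁻²)^3 = 6.7×10⁻²⁴
s = 1.3×10⁻¹² M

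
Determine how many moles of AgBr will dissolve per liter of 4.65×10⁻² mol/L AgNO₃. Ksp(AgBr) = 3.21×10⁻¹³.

6.90×10⁻¹² M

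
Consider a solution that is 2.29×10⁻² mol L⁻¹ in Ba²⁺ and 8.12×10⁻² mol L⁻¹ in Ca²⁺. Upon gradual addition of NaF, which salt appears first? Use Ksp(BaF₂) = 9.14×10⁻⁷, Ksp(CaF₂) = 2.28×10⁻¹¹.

CaF₂

Precipitation begins when Q = Ksp.
For BaF₂: [F⁻] = (Ksp/[Ba²⁺])^(1/2) = 6.32×10⁻³ mol L⁻¹
For CaF₂: [F⁻] = (Ksp/[Ca²⁺])^(1/2) = 1.68×10⁻⁵ mol L⁻¹
The smaller threshold [F⁻] is reached first, so CaF₂ precipitates first.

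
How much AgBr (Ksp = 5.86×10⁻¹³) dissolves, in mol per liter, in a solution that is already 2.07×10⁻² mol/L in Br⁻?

AgBr(s) ⇌ Ag⁺(aq) + Br⁻(aq)
Br⁻ is already present at 2.07×10⁻² mol/L. If s mol/L of AgBr dissolves, [Ag⁺] = s while [Br⁻] ≈ 2.07×10⁻² mol/L.
Ksp = [Ag⁺][Br⁻] = s(2.07×10⁻²)
s = 5.86×10⁻¹³ / (2.07×10⁻²) = 2.83×10⁻¹¹
s = 2.83×10⁻¹¹ mol/L

2.83×10⁻¹¹ M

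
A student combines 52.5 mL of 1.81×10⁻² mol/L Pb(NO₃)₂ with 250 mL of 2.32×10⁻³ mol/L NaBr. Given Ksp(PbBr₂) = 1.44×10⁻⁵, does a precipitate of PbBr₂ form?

No

After mixing, V = 52.5 mL + 250 mL = 302.5 mL.
[Pb²⁺] = (1.81×10⁻²)(52.5)/302.5 = 3.14×10⁻³ mol/L
[Br⁻] = (2.32×10⁻³)(250)/302.5 = 1.92×10⁻³ mol/L
Q = [Pb²⁺][Br⁻]^2 = 1.15×10⁻⁸
Q < Ksp (1.15×10⁻⁸ vs 1.44×10⁻⁵); the solution remains unsaturated and no precipitate forms.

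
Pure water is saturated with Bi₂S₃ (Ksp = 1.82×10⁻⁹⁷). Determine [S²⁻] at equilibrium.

Bi₂S₃(s) ⇌ 2 Bi³⁺(aq) + 3 S²⁻(aq)
Call the molar solubility s, so that [Bi³⁺] = 2s and [S²⁻] = 3s.
Ksp = [Bi³⁺]^2[S²⁻]^3 = (2s)^2 · (3s)^3 = 108s^5 = 1.82×10⁻⁹⁷
s = 1.76×10⁻²⁰ mol/L
[S²⁻] = 3s = 5.28×10⁻²⁰ mol/L

5.28×10⁻²⁰ M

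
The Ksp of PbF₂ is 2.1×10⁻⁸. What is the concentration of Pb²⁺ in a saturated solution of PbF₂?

1.7×10⁻³ M

PbF₂(s) ⇌ Pb²⁺(aq) + 2 F⁻(aq)
Call the molar solubility s, so that [Pb²⁺] = s and [F⁻] = 2s.
Ksp = [Pb²⁺][F⁻]^2 = s · (2s)^2 = 4s^3 = 2.1×10⁻⁸
s = 1.7×10⁻³ mol/L
[Pb²⁺] = s = 1.7×10⁻³ mol/L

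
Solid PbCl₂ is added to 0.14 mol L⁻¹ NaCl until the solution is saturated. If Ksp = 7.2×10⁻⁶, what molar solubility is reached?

PbCl₂(s) ⇌ Pb²⁺(aq) + 2 Cl⁻(aq)
Let s be the solubility of PbCl₂ here. The common ion gives [Cl⁻] ≈ 0.14 mol L⁻¹, and [Pb²⁺] = s.
Ksp = [Pb²⁺][Cl⁻]^2 = s(0.14)^2
s = 7.2×10⁻⁶ / (0.14)^2 = 3.7×10⁻⁴
s = 3.7×10⁻⁴ mol L⁻¹

3.7×10⁻⁴ M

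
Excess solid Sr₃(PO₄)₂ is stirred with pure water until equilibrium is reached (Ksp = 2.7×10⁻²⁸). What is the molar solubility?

1.2×10⁻⁶ M

Sr₃(PO₄)₂(s) ⇌ 3 Sr²⁺(aq) + 2 PO₄³⁻(aq)
Let s be the molar solubility. Then [Sr²⁺] = 3s and [PO₄³⁻] = 2s.
Ksp = [Sr²⁺]^3[PO₄³⁻]^2 = (3s)^3 · (2s)^2 = 108s^5
108s^5 = 2.7×10⁻²⁸  ⇒  s^5 = 2.5×10⁻³⁰
s = 1.2×10⁻⁶ mol/L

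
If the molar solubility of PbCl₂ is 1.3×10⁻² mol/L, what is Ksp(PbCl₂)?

Ksp = 8.8×10⁻⁶

PbCl₂(s) ⇌ Pb²⁺(aq) + 2 Cl⁻(aq)
For each mole of PbCl₂ that dissolves per liter, [Pb²⁺] = s and [Cl⁻] = 2s; let s denote this solubility.
Ksp = [Pb²⁺][Cl⁻]^2 = s · (2s)^2 = 4s^3
Ksp = 4 × (1.3×10⁻²)^3 = 8.8×10⁻⁶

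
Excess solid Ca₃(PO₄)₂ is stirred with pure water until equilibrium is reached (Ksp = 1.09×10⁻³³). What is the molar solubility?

Ca₃(PO₄)₂(s) ⇌ 3 Ca²⁺(aq) + 2 PO₄³⁻(aq)
If s mol/L of Ca₃(PO₄)₂ dissolves, [Ca²⁺] = 3s and [PO₄³⁻] = 2s.
Ksp = [Ca²⁺]^3[PO₄³⁻]^2 = (3s)^3 · (2s)^2 = 108s^5
108s^5 = 1.09×10⁻³³  ⇒  s^5 = 1.01×10⁻³⁵
s = (1.01×10⁻³⁵)^(1/5) = 1.00×10⁻⁷ M

1.00×10⁻⁷ M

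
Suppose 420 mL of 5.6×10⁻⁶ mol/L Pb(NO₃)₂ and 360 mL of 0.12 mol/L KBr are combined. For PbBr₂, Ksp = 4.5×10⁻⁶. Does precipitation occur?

After mixing, V = 420 mL + 360 mL = 780 mL.
[Pb²⁺] = (5.6×10⁻⁶)(420)/780 = 3.0×10⁻⁶ mol/L
[Br⁻] = (0.12)(360)/780 = 5.5×10⁻² mol/L
Q = [Pb²⁺][Br⁻]^2 = 9.2×10⁻⁹
Q < Ksp (9.2×10⁻⁹ vs 4.5×10⁻⁶); the solution remains unsaturated and no precipitate forms.

No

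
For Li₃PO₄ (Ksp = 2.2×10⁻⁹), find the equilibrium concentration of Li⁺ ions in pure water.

9.0×10⁻³ M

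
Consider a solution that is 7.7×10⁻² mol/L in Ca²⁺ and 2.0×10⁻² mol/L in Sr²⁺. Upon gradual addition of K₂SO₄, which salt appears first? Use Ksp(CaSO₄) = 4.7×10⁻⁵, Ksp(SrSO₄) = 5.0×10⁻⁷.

Precipitation begins when Q = Ksp.
For CaSO₄: [SO₄²⁻] = (Ksp/[Ca²⁺]) = 6.1×10⁻⁴ mol/L
For SrSO₄: [SO₄²⁻] = (Ksp/[Sr²⁺]) = 2.5×10⁻⁵ mol/L
SrSO₄ requires the lower [SO₄²⁻], so it precipitates first.

SrSO₄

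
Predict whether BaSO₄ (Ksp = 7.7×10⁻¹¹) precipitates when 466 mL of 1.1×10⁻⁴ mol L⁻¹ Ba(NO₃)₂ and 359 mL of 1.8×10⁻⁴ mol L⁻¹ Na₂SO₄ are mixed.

Yes

After mixing, V = 466 mL + 359 mL = 825 mL.
[Ba²⁺] = (1.1×10⁻⁴)(466)/825 = 6.2×10⁻⁵ mol L⁻¹
[SO₄²⁻] = (1.8×10⁻⁴)(359)/825 = 7.8×10⁻⁵ mol L⁻¹
Q = [Ba²⁺][SO₄²⁻] = 4.9×10⁻⁹
Since Q (4.9×10⁻⁹) exceeds Ksp (7.7×10⁻¹¹), BaSO₄ will precipitate.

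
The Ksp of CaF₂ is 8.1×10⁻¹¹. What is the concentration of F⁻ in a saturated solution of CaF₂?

CaF₂(s) ⇌ Ca²⁺(aq) + 2 F⁻(aq)
Let s be the molar solubility. Then [Ca²⁺] = s and [F⁻] = 2s.
Ksp = [Ca²⁺][F⁻]^2 = s · (2s)^2 = 4s^3 = 8.1×10⁻¹¹
s = 2.7×10⁻⁴ M
[F⁻] = 2s = 5.5×10⁻⁴ M

5.5×10⁻⁴ M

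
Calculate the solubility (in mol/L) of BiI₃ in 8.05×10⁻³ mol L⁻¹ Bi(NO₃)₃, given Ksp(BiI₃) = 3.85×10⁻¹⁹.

1.21×10⁻⁶ M

BiI₃(s) ⇌ Bi³⁺(aq) + 3 I⁻(aq)
Bi³⁺ is already present at 8.05×10⁻³ mol L⁻¹. If s mol/L of BiI₃ dissolves, [I⁻] = 3s while [Bi³⁺] ≈ 8.05×10⁻³ mol L⁻¹.
Ksp = [Bi³⁺][I⁻]^3 = (8.05×10⁻³)(3s)^3
(3s)^3 = 3.85×10⁻¹⁹ / (8.05×10⁻³) = 4.78×10⁻¹⁷
s = 1.21×10⁻⁶ mol L⁻¹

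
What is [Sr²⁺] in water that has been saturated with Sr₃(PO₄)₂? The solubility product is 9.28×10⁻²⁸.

Sr₃(PO₄)₂(s) ⇌ 3 Sr²⁺(aq) + 2 PO₄³⁻(aq)
Call the molar solubility s, so that [Sr²⁺] = 3s and [PO₄³⁻] = 2s.
Ksp = [Sr²⁺]^3[PO₄³⁻]^2 = (3s)^3 · (2s)^2 = 108s^5 = 9.28×10⁻²⁸
s = 1.54×10⁻⁶ mol/L
[Sr²⁺] = 3s = 4.61×10⁻⁶ mol/L

4.61×10⁻⁶ M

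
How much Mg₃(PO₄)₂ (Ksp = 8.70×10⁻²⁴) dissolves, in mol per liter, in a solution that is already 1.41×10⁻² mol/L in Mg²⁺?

8.81×10⁻¹⁰ M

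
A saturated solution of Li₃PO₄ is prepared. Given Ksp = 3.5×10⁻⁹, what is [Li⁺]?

Li₃PO₄(s) ⇌ 3 Li⁺(aq) + PO₄³⁻(aq)
With molar solubility s: [Li⁺] = 3s, [PO₄³⁻] = s.
Ksp = [Li⁺]^3[PO₄³⁻] = (3s)^3 · s = 27s^4 = 3.5×10⁻⁹
s = 3.4×10⁻³ mol L⁻¹
[Li⁺] = 3s = 1.0×10⁻² mol L⁻¹

1.0×10⁻² M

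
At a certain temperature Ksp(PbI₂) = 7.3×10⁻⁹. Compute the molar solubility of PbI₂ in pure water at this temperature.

1.2×10⁻³ M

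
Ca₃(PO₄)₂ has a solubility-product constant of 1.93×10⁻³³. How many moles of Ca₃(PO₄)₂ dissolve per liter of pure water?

1.12×10⁻⁷ M

Ca₃(PO₄)₂(s) ⇌ 3 Ca²⁺(aq) + 2 PO₄³⁻(aq)
For each mole of Ca₃(PO₄)₂ that dissolves per liter, [Ca²⁺] = 3s and [PO₄³⁻] = 2s; let s denote this solubility.
Ksp = [Ca²⁺]^3[PO₄³⁻]^2 = (3s)^3 · (2s)^2 = 108s^5
108s^5 = 1.93×10⁻³³  ⇒  s^5 = 1.79×10⁻³⁵
s = 1.12×10⁻⁷ mol L⁻¹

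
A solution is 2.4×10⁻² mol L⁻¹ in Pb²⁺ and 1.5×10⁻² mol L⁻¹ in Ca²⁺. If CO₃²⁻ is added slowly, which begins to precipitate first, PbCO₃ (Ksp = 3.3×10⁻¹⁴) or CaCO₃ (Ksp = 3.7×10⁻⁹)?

PbCO₃

Precipitation begins when Q = Ksp.
For PbCO₃: [CO₃²⁻] = (Ksp/[Pb²⁺]) = 1.4×10⁻¹² mol L⁻¹
For CaCO₃: [CO₃²⁻] = (Ksp/[Ca²⁺]) = 2.5×10⁻⁷ mol L⁻¹
Since PbCO₃ needs less CO₃²⁻ to reach saturation, it precipitates first.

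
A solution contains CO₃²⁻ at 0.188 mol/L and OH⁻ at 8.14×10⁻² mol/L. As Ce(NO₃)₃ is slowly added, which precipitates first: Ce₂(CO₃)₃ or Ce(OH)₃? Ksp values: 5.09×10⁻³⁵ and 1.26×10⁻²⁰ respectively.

Each salt precipitates once Q = Ksp for that salt.
For Ce₂(CO₃)₃: [Ce³⁺] = (Ksp/[CO₃²⁻]^3)^(1/2) = 8.75×10⁻¹⁷ mol/L
For Ce(OH)₃: [Ce³⁺] = (Ksp/[OH⁻]^3) = 2.34×10⁻¹⁷ mol/L
The smaller threshold [Ce³⁺] is reached first, so Ce(OH)₃ precipitates first.

Ce(OH)₃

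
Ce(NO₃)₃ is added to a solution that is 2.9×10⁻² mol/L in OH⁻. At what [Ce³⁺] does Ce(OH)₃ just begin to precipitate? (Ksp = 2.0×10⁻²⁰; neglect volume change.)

8.2×10⁻¹⁶ M

A salt starts to precipitate once the ion product Q reaches its Ksp.
Ce(OH)₃(s) ⇌ Ce³⁺(aq) + 3 OH⁻(aq)
Ksp = [Ce³⁺][OH⁻]^3 = [Ce³⁺](2.9×10⁻²)^3
[Ce³⁺] = 2.0×10⁻²⁰ / (2.9×10⁻²)^3 = 8.2×10⁻¹⁶
[Ce³⁺] = 8.2×10⁻¹⁶ mol/L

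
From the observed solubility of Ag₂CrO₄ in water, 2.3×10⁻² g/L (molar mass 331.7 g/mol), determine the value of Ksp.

Molar solubility s = (2.3×10⁻² g/L) / (331.7 g/mol) = 6.934×10⁻⁵ mol/L
Ag₂CrO₄(s) ⇌ 2 Ag⁺(aq) + CrO₄²⁻(aq)
Call the molar solubility s, so that [Ag⁺] = 2s and [CrO₄²⁻] = s.
Ksp = [Ag⁺]^2[CrO₄²⁻] = (2s)^2 · s = 4s^3
Ksp = 4 × (6.934×10⁻⁵)^3 = 1.3×10⁻¹²

Ksp = 1.3×10⁻¹²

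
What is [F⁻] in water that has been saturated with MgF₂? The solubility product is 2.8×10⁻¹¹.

MgF₂(s) ⇌ Mg²⁺(aq) + 2 F⁻(aq)
With molar solubility s: [Mg²⁺] = s, [F⁻] = 2s.
Ksp = [Mg²⁺][F⁻]^2 = s · (2s)^2 = 4s^3 = 2.8×10⁻¹¹
s = 1.9×10⁻⁴ M
[F⁻] = 2s = 3.8×10⁻⁴ M

3.8×10⁻⁴ M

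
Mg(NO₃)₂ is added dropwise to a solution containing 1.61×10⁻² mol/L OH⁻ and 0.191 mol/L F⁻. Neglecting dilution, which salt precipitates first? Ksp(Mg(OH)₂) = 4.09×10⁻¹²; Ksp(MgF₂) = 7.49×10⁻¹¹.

Precipitation begins when Q = Ksp.
For Mg(OH)₂: [Mg²⁺] = (Ksp/[OH⁻]^2) = 1.58×10⁻⁸ mol/L
For MgF₂: [Mg²⁺] = (Ksp/[F⁻]^2) = 2.05×10⁻⁹ mol/L
The smaller threshold [Mg²⁺] is reached first, so MgF₂ precipitates first.

MgF₂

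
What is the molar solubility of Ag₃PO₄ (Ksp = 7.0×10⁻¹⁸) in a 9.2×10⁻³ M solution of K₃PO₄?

3.0×10⁻⁶ M

Ag₃PO₄(s) ⇌ 3 Ag⁺(aq) + PO₄³⁻(aq)
With PO₄³⁻ already at 9.2×10⁻³ M and s small, take [PO₄³⁻] ≈ 9.2×10⁻³ M and [Ag⁺] = 3s.
Ksp = [Ag⁺]^3[PO₄³⁻] = (3s)^3(9.2×10⁻³)
(3s)^3 = 7.0×10⁻¹⁸ / (9.2×10⁻³) = 7.6×10⁻¹⁶
s = 3.0×10⁻⁶ M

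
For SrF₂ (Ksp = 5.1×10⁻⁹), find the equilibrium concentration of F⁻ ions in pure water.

2.2×10⁻³ M

SrF₂(s) ⇌ Sr²⁺(aq) + 2 F⁻(aq)
With molar solubility s: [Sr²⁺] = s, [F⁻] = 2s.
Ksp = [Sr²⁺][F⁻]^2 = s · (2s)^2 = 4s^3 = 5.1×10⁻⁹
s = 1.1×10⁻³ mol/L
[F⁻] = 2s = 2.2×10⁻³ mol/L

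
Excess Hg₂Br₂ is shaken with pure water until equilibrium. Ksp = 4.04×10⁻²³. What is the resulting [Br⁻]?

4.32×10⁻⁸ M

Hg₂Br₂(s) ⇌ Hg₂²⁺(aq) + 2 Br⁻(aq)
Call the molar solubility s, so that [Hg₂²⁺] = s and [Br⁻] = 2s.
Ksp = [Hg₂²⁺][Br⁻]^2 = s · (2s)^2 = 4s^3 = 4.04×10⁻²³
s = 2.16×10⁻⁸ mol/L
[Br⁻] = 2s = 4.32×10⁻⁸ mol/L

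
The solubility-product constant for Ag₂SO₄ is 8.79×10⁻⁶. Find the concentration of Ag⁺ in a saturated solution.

2.60×10⁻² M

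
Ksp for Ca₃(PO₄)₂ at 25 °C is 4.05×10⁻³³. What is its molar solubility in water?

1.30×10⁻⁷ M

Ca₃(PO₄)₂(s) ⇌ 3 Ca²⁺(aq) + 2 PO₄³⁻(aq)
Let s be the molar solubility. Then [Ca²⁺] = 3s and [PO₄³⁻] = 2s.
Ksp = [Ca²⁺]^3[PO₄³⁻]^2 = (3s)^3 · (2s)^2 = 108s^5
108s^5 = 4.05×10⁻³³  ⇒  s^5 = 3.75×10⁻³⁵
s = (3.75×10⁻³⁵)^(1/5) = 1.30×10⁻⁷ M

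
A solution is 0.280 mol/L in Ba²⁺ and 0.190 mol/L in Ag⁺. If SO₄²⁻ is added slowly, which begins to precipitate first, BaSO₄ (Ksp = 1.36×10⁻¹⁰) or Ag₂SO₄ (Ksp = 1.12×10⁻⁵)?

Precipitation begins when Q = Ksp.
For BaSO₄: [SO₄²⁻] = (Ksp/[Ba²⁺]) = 4.86×10⁻¹⁰ mol/L
For Ag₂SO₄: [SO₄²⁻] = (Ksp/[Ag⁺]^2) = 3.10×10⁻⁴ mol/L
The smaller threshold [SO₄²⁻] is reached first, so BaSO₄ precipitates first.

BaSO₄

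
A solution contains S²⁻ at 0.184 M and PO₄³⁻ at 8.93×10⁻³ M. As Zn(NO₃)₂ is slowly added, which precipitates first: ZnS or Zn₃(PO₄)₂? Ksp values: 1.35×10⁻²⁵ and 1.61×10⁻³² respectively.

Precipitation begins when Q = Ksp.
For ZnS: [Zn²⁺] = (Ksp/[S²⁻]) = 7.34×10⁻²⁵ M
For Zn₃(PO₄)₂: [Zn²⁺] = (Ksp/[PO₄³⁻]^2)^(1/3) = 5.87×10⁻¹⁰ M
ZnS requires the lower [Zn²⁺], so it precipitates first.

ZnS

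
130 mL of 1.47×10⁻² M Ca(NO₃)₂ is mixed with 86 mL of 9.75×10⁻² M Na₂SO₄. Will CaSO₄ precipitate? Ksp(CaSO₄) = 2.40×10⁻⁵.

After mixing, V = 130 mL + 86 mL = 216 mL.
[Ca²⁺] = (1.47×10⁻²)(130)/216 = 8.85×10⁻³ M
[SO₄²⁻] = (9.75×10⁻²)(86)/216 = 3.88×10⁻² M
Q = [Ca²⁺][SO₄²⁻] = 3.43×10⁻⁴
Since Q (3.43×10⁻⁴) exceeds Ksp (2.40×10⁻⁵), CaSO₄ will precipitate.

Yes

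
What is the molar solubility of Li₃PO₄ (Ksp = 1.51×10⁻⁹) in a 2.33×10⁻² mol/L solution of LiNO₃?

Li₃PO₄(s) ⇌ 3 Li⁺(aq) + PO₄³⁻(aq)
Li⁺ is already present at 2.33×10⁻² mol/L. If s mol/L of Li₃PO₄ dissolves, [PO₄³⁻] = s while [Li⁺] ≈ 2.33×10⁻² mol/L.
Ksp = [Li⁺]^3[PO₄³⁻] = (2.33×10⁻²)^3s
s = 1.51×10⁻⁹ / (2.33×10⁻²)^3 = 1.19×10⁻⁴
s = 1.19×10⁻⁴ mol/L

1.19×10⁻⁴ M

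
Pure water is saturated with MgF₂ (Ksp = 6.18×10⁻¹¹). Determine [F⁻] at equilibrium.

MgF₂(s) ⇌ Mg²⁺(aq) + 2 F⁻(aq)
With molar solubility s: [Mg²⁺] = s, [F⁻] = 2s.
Ksp = [Mg²⁺][F⁻]^2 = s · (2s)^2 = 4s^3 = 6.18×10⁻¹¹
s = 2.49×10⁻⁴ M
[F⁻] = 2s = 4.98×10⁻⁴ M

4.98×10⁻⁴ M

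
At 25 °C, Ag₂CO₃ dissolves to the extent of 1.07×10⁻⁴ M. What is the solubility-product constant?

Ag₂CO₃(s) ⇌ 2 Ag⁺(aq) + CO₃²⁻(aq)
Let s be the molar solubility. Then [Ag⁺] = 2s and [CO₃²⁻] = s.
Ksp = [Ag⁺]^2[CO₃²⁻] = (2s)^2 · s = 4s^3
Ksp = 4 × (1.07×10⁻⁴)^3 = 4.90×10⁻¹²

Ksp = 4.90×10⁻¹²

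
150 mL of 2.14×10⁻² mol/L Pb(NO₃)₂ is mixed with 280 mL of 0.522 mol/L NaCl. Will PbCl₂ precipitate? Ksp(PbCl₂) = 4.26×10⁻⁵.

Total volume after mixing = 150 + 280 = 430 mL.
[Pb²⁺] = (2.14×10⁻²)(150)/430 = 7.47×10⁻³ mol/L
[Cl⁻] = (0.522)(280)/430 = 0.340 mol/L
Q = [Pb²⁺][Cl⁻]^2 = 8.62×10⁻⁴
Q = 8.62×10⁻⁴ > Ksp = 4.26×10⁻⁵, so the solution is supersaturated and PbCl₂ precipitates.

Yes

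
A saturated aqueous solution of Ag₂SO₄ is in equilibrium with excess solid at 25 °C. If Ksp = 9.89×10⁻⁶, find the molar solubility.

1.35×10⁻² M

Ag₂SO₄(s) ⇌ 2 Ag⁺(aq) + SO₄²⁻(aq)
Let s be the molar solubility. Then [Ag⁺] = 2s and [SO₄²⁻] = s.
Ksp = [Ag⁺]^2[SO₄²⁻] = (2s)^2 · s = 4s^3
4s^3 = 9.89×10⁻⁶  ⇒  s^3 = 2.47×10⁻⁶
s = (2.47×10⁻⁶)^(1/3) = 1.35×10⁻² mol/L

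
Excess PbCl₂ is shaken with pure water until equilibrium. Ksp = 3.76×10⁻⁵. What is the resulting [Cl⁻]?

PbCl₂(s) ⇌ Pb²⁺(aq) + 2 Cl⁻(aq)
With molar solubility s: [Pb²⁺] = s, [Cl⁻] = 2s.
Ksp = [Pb²⁺][Cl⁻]^2 = s · (2s)^2 = 4s^3 = 3.76×10⁻⁵
s = 2.11×10⁻² M
[Cl⁻] = 2s = 4.22×10⁻² M

4.22×10⁻² M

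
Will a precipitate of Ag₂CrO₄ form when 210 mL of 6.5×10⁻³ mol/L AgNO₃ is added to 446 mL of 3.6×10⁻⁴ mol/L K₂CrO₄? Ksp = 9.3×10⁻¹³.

The combined volume is 656 mL.
[Ag⁺] = (6.5×10⁻³)(210)/656 = 2.1×10⁻³ mol/L
[CrO₄²⁻] = (3.6×10⁻⁴)(446)/656 = 2.4×10⁻⁴ mol/L
Q = [Ag⁺]^2[CrO₄²⁻] = 1.1×10⁻⁹
Q = 1.1×10⁻⁹ > Ksp = 9.3×10⁻¹³, so the solution is supersaturated and Ag₂CrO₄ precipitates.

Yes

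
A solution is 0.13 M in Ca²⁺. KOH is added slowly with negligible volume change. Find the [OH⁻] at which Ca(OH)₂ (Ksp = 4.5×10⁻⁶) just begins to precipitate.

Precipitation of each salt begins when its ion product equals Ksp.
Ca(OH)₂(s) ⇌ Ca²⁺(aq) + 2 OH⁻(aq)
Ksp = [Ca²⁺][OH⁻]^2 = [OH⁻]^2(0.13)
[OH⁻]^2 = 4.5×10⁻⁶ / (0.13) = 3.5×10⁻⁵
[OH⁻] = 5.9×10⁻³ M

5.9×10⁻³ M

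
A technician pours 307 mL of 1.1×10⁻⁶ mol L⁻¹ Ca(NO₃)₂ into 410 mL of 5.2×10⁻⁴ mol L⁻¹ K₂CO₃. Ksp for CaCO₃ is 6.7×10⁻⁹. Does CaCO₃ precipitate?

No

The combined volume is 717 mL.
[Ca²⁺] = (1.1×10⁻⁶)(307)/717 = 4.7×10⁻⁷ mol L⁻¹
[CO₃²⁻] = (5.2×10⁻⁴)(410)/717 = 3.0×10⁻⁴ mol L⁻¹
Q = [Ca²⁺][CO₃²⁻] = 1.4×10⁻¹⁰
Q < Ksp (1.4×10⁻¹⁰ vs 6.7×10⁻⁹); the solution remains unsaturated and no precipitate forms.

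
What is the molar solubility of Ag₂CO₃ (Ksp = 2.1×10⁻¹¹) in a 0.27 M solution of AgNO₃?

2.9×10⁻¹⁰ M

Ag₂CO₃(s) ⇌ 2 Ag⁺(aq) + CO₃²⁻(aq)
Let s be the solubility of Ag₂CO₃ here. The common ion gives [Ag⁺] ≈ 0.27 M, and [CO₃²⁻] = s.
Ksp = [Ag⁺]^2[CO₃²⁻] = (0.27)^2s
s = 2.1×10⁻¹¹ / (0.27)^2 = 2.9×10⁻¹⁰
s = 2.9×10⁻¹⁰ M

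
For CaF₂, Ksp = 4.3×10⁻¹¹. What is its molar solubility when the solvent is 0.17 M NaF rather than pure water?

1.5×10⁻⁹ M

CaF₂(s) ⇌ Ca²⁺(aq) + 2 F⁻(aq)
With F⁻ already at 0.17 M and s small, take [F⁻] ≈ 0.17 M and [Ca²⁺] = s.
Ksp = [Ca²⁺][F⁻]^2 = s(0.17)^2
s = 4.3×10⁻¹¹ / (0.17)^2 = 1.5×10⁻⁹
s = 1.5×10⁻⁹ M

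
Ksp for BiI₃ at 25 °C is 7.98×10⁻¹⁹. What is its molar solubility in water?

1.31×10⁻⁵ M

BiI₃(s) ⇌ Bi³⁺(aq) + 3 I⁻(aq)
If s mol/L of BiI₃ dissolves, [Bi³⁺] = s and [I⁻] = 3s.
Ksp = [Bi³⁺][I⁻]^3 = s · (3s)^3 = 27s^4
27s^4 = 7.98×10⁻¹⁹  ⇒  s^4 = 2.96×10⁻²⁰
Taking the 4th root, s = 1.31×10⁻⁵ mol/L.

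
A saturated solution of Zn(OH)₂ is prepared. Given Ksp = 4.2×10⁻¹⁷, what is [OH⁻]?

Zn(OH)₂(s) ⇌ Zn²⁺(aq) + 2 OH⁻(aq)
Call the molar solubility s, so that [Zn²⁺] = s and [OH⁻] = 2s.
Ksp = [Zn²⁺][OH⁻]^2 = s · (2s)^2 = 4s^3 = 4.2×10⁻¹⁷
s = 2.2×10⁻⁶ mol/L
[OH⁻] = 2s = 4.4×10⁻⁶ mol/L

4.4×10⁻⁶ M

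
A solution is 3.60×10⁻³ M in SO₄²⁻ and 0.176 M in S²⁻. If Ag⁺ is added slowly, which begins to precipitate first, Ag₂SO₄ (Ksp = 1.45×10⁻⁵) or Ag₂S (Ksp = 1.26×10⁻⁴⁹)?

Precipitation of each salt begins when its ion product equals Ksp.
For Ag₂SO₄: [Ag⁺] = (Ksp/[SO₄²⁻])^(1/2) = 6.35×10⁻² M
For Ag₂S: [Ag⁺] = (Ksp/[S²⁻])^(1/2) = 8.46×10⁻²⁵ M
Since Ag₂S needs less Ag⁺ to reach saturation, it precipitates first.

Ag₂S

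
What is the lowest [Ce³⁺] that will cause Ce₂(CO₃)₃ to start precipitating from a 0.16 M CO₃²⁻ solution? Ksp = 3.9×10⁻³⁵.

9.8×10⁻¹⁷ M

A salt starts to precipitate once the ion product Q reaches its Ksp.
Ce₂(CO₃)₃(s) ⇌ 2 Ce³⁺(aq) + 3 CO₃²⁻(aq)
Ksp = [Ce³⁺]^2[CO₃²⁻]^3 = [Ce³⁺]^2(0.16)^3
[Ce³⁺]^2 = 3.9×10⁻³⁵ / (0.16)^3 = 9.5×10⁻³³
[Ce³⁺] = 9.8×10⁻¹⁷ M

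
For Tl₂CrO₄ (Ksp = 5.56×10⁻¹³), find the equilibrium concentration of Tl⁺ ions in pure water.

1.04×10⁻⁴ M

Tl₂CrO₄(s) ⇌ 2 Tl⁺(aq) + CrO₄²⁻(aq)
If s mol/L of Tl₂CrO₄ dissolves, [Tl⁺] = 2s and [CrO₄²⁻] = s.
Ksp = [Tl⁺]^2[CrO₄²⁻] = (2s)^2 · s = 4s^3 = 5.56×10⁻¹³
s = 5.18×10⁻⁵ mol L⁻¹
[Tl⁺] = 2s = 1.04×10⁻⁴ mol L⁻¹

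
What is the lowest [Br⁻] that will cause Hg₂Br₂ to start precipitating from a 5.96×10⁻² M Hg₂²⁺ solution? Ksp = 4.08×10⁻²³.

The threshold for precipitation is Q = Ksp.
Hg₂Br₂(s) ⇌ Hg₂²⁺(aq) + 2 Br⁻(aq)
Ksp = [Hg₂²⁺][Br⁻]^2 = [Br⁻]^2(5.96×10⁻²)
[Br⁻]^2 = 4.08×10⁻²³ / (5.96×10⁻²) = 6.85×10⁻²²
[Br⁻] = 2.62×10⁻¹¹ M

2.62×10⁻¹¹ M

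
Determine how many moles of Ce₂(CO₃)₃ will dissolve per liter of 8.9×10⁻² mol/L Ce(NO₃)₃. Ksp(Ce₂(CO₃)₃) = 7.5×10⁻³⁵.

Ce₂(CO₃)₃(s) ⇌ 2 Ce³⁺(aq) + 3 CO₃²⁻(aq)
With Ce³⁺ already at 8.9×10⁻² mol/L and s small, take [Ce³⁺] ≈ 8.9×10⁻² mol/L and [CO₃²⁻] = 3s.
Ksp = [Ce³⁺]^2[CO₃²⁻]^3 = (8.9×10⁻²)^2(3s)^3
(3s)^3 = 7.5×10⁻³⁵ / (8.9×10⁻²)^2 = 9.5×10⁻³³
s = 7.1×10⁻¹² mol/L

7.1×10⁻¹² M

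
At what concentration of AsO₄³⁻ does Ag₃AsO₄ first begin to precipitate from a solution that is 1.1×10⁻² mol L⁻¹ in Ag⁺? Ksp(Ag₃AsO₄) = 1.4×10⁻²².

1.1×10⁻¹⁶ M

Each salt precipitates once Q = Ksp for that salt.
Ag₃AsO₄(s) ⇌ 3 Ag⁺(aq) + AsO₄³⁻(aq)
Ksp = [Ag⁺]^3[AsO₄³⁻] = [AsO₄³⁻](1.1×10⁻²)^3
[AsO₄³⁻] = 1.4×10⁻²² / (1.1×10⁻²)^3 = 1.1×10⁻¹⁶
[AsO₄³⁻] = 1.1×10⁻¹⁶ mol L⁻¹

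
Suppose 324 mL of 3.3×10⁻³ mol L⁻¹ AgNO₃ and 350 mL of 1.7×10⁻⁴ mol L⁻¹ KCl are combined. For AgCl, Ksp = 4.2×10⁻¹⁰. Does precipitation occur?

Yes

After mixing, V = 324 mL + 350 mL = 674 mL.
[Ag⁺] = (3.3×10⁻³)(324)/674 = 1.6×10⁻³ mol L⁻¹
[Cl⁻] = (1.7×10⁻⁴)(350)/674 = 8.8×10⁻⁵ mol L⁻¹
Q = [Ag⁺][Cl⁻] = 1.4×10⁻⁷
Q = 1.4×10⁻⁷ > Ksp = 4.2×10⁻¹⁰, so the solution is supersaturated and AgCl precipitates.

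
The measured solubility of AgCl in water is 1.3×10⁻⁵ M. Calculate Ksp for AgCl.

Ksp = 1.7×10⁻¹⁰

AgCl(s) ⇌ Ag⁺(aq) + Cl⁻(aq)
Call the molar solubility s, so that [Ag⁺] = s and [Cl⁻] = s.
Ksp = [Ag⁺][Cl⁻] = s · s = s^2
Ksp = (1.3×10⁻⁵)^2 = 1.7×10⁻¹⁰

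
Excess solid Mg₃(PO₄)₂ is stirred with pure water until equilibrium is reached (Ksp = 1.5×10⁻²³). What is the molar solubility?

1.1×10⁻⁵ M

Mg₃(PO₄)₂(s) ⇌ 3 Mg²⁺(aq) + 2 PO₄³⁻(aq)
With molar solubility s: [Mg²⁺] = 3s, [PO₄³⁻] = 2s.
Ksp = [Mg²⁺]^3[PO₄³⁻]^2 = (3s)^3 · (2s)^2 = 108s^5
108s^5 = 1.5×10⁻²³  ⇒  s^5 = 1.4×10⁻²⁵
Taking the 5th root, s = 1.1×10⁻⁵ M.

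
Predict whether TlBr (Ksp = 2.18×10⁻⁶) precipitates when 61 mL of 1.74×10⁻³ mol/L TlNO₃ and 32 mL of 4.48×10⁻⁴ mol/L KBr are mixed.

Total volume after mixing = 61 + 32 = 93 mL.
[Tl⁺] = (1.74×10⁻³)(61)/93 = 1.14×10⁻³ mol/L
[Br⁻] = (4.48×10⁻⁴)(32)/93 = 1.54×10⁻⁴ mol/L
Q = [Tl⁺][Br⁻] = 1.76×10⁻⁷
Q = 1.76×10⁻⁷ < Ksp = 2.18×10⁻⁶, so the solution is unsaturated and no precipitate forms.

No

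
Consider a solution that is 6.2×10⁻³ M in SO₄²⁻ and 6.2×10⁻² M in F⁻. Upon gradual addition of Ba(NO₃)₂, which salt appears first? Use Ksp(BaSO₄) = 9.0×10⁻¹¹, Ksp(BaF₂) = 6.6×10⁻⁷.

Each salt precipitates once Q = Ksp for that salt.
For BaSO₄: [Ba²⁺] = (Ksp/[SO₄²⁻]) = 1.5×10⁻⁸ M
For BaF₂: [Ba²⁺] = (Ksp/[F⁻]^2) = 1.7×10⁻⁴ M
BaSO₄ requires the lower [Ba²⁺], so it precipitates first.

BaSO₄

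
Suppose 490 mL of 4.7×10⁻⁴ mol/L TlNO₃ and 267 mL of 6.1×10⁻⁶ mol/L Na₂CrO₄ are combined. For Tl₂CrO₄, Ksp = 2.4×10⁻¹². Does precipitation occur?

No

The combined volume is 757 mL.
[Tl⁺] = (4.7×10⁻⁴)(490)/757 = 3.0×10⁻⁴ mol/L
[CrO₄²⁻] = (6.1×10⁻⁶)(267)/757 = 2.2×10⁻⁶ mol/L
Q = [Tl⁺]^2[CrO₄²⁻] = 2.0×10⁻¹³
Q = 2.0×10⁻¹³ < Ksp = 2.4×10⁻¹², so the solution is unsaturated and no precipitate forms.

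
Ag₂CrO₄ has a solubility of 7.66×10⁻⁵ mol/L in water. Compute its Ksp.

Ag₂CrO₄(s) ⇌ 2 Ag⁺(aq) + CrO₄²⁻(aq)
With molar solubility s: [Ag⁺] = 2s, [CrO₄²⁻] = s.
Ksp = [Ag⁺]^2[CrO₄²⁻] = (2s)^2 · s = 4s^3
Ksp = 4 × (7.66×10⁻⁵)^3 = 1.80×10⁻¹²

Ksp = 1.80×10⁻¹²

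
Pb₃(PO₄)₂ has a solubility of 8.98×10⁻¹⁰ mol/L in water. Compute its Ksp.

Ksp = 6.31×10⁻⁴⁴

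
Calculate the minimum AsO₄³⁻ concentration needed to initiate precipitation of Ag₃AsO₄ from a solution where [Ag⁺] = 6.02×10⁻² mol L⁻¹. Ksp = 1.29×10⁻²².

5.91×10⁻¹⁹ M

Each salt precipitates once Q = Ksp for that salt.
Ag₃AsO₄(s) ⇌ 3 Ag⁺(aq) + AsO₄³⁻(aq)
Ksp = [Ag⁺]^3[AsO₄³⁻] = [AsO₄³⁻](6.02×10⁻²)^3
[AsO₄³⁻] = 1.29×10⁻²² / (6.02×10⁻²)^3 = 5.91×10⁻¹⁹
[AsO₄³⁻] = 5.91×10⁻¹⁹ mol L⁻¹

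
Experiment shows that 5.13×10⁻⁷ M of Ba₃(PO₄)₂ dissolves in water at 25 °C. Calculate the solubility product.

Ba₃(PO₄)₂(s) ⇌ 3 Ba²⁺(aq) + 2 PO₄³⁻(aq)
Call the molar solubility s, so that [Ba²⁺] = 3s and [PO₄³⁻] = 2s.
Ksp = [Ba²⁺]^3[PO₄³⁻]^2 = (3s)^3 · (2s)^2 = 108s^5
Ksp = 108 × (5.13×10⁻⁷)^5 = 3.84×10⁻³⁰

Ksp = 3.84×10⁻³⁰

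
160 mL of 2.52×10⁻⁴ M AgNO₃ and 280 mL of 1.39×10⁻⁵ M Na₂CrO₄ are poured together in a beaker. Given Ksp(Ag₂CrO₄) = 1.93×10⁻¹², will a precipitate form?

No

After mixing, V = 160 mL + 280 mL = 440 mL.
[Ag⁺] = (2.52×10⁻⁴)(160)/440 = 9.16×10⁻⁵ M
[CrO₄²⁻] = (1.39×10⁻⁵)(280)/440 = 8.85×10⁻⁶ M
Q = [Ag⁺]^2[CrO₄²⁻] = 7.43×10⁻¹⁴
Q = 7.43×10⁻¹⁴ < Ksp = 1.93×10⁻¹², so the solution is unsaturated and no precipitate forms.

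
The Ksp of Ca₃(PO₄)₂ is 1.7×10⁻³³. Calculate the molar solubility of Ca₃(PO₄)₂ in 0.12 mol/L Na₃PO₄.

Ca₃(PO₄)₂(s) ⇌ 3 Ca²⁺(aq) + 2 PO₄³⁻(aq)
PO₄³⁻ is already present at 0.12 mol/L. If s mol/L of Ca₃(PO₄)₂ dissolves, [Ca²⁺] = 3s while [PO₄³⁻] ≈ 0.12 mol/L.
Ksp = [Ca²⁺]^3[PO₄³⁻]^2 = (3s)^3(0.12)^2
(3s)^3 = 1.7×10⁻³³ / (0.12)^2 = 1.2×10⁻³¹
s = 1.6×10⁻¹¹ mol/L

1.6×10⁻¹¹ M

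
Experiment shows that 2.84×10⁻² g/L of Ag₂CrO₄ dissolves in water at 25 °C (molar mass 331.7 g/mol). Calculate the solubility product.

Ksp = 2.51×10⁻¹²

s = (2.84×10⁻² g L⁻¹)/(331.7 g mol⁻¹) = 8.5620×10⁻⁵ M
Ag₂CrO₄(s) ⇌ 2 Ag⁺(aq) + CrO₄²⁻(aq)
With molar solubility s: [Ag⁺] = 2s, [CrO₄²⁻] = s.
Ksp = [Ag⁺]^2[CrO₄²⁻] = (2s)^2 · s = 4s^3
Ksp = 4 × (8.5620×10⁻⁵)^3 = 2.51×10⁻¹²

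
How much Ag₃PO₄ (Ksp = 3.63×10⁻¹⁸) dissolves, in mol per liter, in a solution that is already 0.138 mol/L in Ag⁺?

Ag₃PO₄(s) ⇌ 3 Ag⁺(aq) + PO₄³⁻(aq)
Let s be the solubility of Ag₃PO₄ here. The common ion gives [Ag⁺] ≈ 0.138 mol/L, and [PO₄³⁻] = s.
Ksp = [Ag⁺]^3[PO₄³⁻] = (0.138)^3s
s = 3.63×10⁻¹⁸ / (0.138)^3 = 1.38×10⁻¹⁵
s = 1.38×10⁻¹⁵ mol/L

1.38×10⁻¹⁵ M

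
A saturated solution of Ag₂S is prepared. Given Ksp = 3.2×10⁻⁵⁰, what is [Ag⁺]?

Ag₂S(s) ⇌ 2 Ag⁺(aq) + S²⁻(aq)
Call the molar solubility s, so that [Ag⁺] = 2s and [S²⁻] = s.
Ksp = [Ag⁺]^2[S²⁻] = (2s)^2 · s = 4s^3 = 3.2×10⁻⁵⁰
s = 2.0×10⁻¹⁷ M
[Ag⁺] = 2s = 4.0×10⁻¹⁷ M

4.0×10⁻¹⁷ M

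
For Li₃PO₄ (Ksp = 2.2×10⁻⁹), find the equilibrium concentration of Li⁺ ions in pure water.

9.0×10⁻³ M

Li₃PO₄(s) ⇌ 3 Li⁺(aq) + PO₄³⁻(aq)
Let s be the molar solubility. Then [Li⁺] = 3s and [PO₄³⁻] = s.
Ksp = [Li⁺]^3[PO₄³⁻] = (3s)^3 · s = 27s^4 = 2.2×10⁻⁹
s = 3.0×10⁻³ mol/L
[Li⁺] = 3s = 9.0×10⁻³ mol/L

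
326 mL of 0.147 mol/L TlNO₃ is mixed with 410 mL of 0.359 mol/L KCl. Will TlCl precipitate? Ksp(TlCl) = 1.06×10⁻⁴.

After mixing, V = 326 mL + 410 mL = 736 mL.
[Tl⁺] = (0.147)(326)/736 = 6.51×10⁻² mol/L
[Cl⁻] = (0.359)(410)/736 = 0.200 mol/L
Q = [Tl⁺][Cl⁻] = 1.30×10⁻²
Because Q > Ksp (1.30×10⁻² vs 1.06×10⁻⁴), a precipitate of TlCl forms.

Yes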